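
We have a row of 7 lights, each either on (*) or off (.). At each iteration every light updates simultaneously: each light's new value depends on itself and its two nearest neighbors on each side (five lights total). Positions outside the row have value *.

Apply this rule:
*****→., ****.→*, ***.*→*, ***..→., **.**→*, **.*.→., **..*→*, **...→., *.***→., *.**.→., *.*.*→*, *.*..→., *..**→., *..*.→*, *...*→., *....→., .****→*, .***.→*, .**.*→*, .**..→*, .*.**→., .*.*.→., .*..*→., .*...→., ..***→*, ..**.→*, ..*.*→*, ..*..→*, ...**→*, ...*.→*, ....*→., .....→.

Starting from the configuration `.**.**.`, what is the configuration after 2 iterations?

**.**.*

*.**.**
**.**.*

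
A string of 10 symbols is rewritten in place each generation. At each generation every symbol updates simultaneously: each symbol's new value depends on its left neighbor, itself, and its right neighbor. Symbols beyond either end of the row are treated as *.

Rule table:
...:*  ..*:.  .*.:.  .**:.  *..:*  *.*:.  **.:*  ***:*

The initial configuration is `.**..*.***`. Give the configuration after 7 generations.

..**....**
*..****..*
**..****..
***..****.
****..***.
*****..**.
******..*.

******..*.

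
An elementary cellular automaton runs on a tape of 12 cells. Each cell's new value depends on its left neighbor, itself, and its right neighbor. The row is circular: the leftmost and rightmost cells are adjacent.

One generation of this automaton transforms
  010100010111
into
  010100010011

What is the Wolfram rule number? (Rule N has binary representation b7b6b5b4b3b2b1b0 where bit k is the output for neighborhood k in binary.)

196

position 10: 111 → 1  (bit 7 = 1)
position 11: 110 → 1  (bit 6 = 1)
position 0: 101 → 0  (bit 5 = 0)
position 4: 100 → 0  (bit 4 = 0)
position 9: 011 → 0  (bit 3 = 0)
position 1: 010 → 1  (bit 2 = 1)
position 6: 001 → 0  (bit 1 = 0)
position 5: 000 → 0  (bit 0 = 0)
bits b7..b0 = 11000100 = 196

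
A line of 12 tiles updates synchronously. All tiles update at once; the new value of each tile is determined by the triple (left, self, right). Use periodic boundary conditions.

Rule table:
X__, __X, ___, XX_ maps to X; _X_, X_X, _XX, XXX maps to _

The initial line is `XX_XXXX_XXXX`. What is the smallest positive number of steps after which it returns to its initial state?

24

step 1: _X____X_____
step 2: X_XXXX_XXXXX
step 3: X____X______
step 4: _XXXX_XXXXXX
step 5: ____X______X
step 6: XXXX_XXXXXX_
step 7: ___X______X_
step 8: XXX_XXXXXX_X
step 9: __X______X__
step 10: XX_XXXXXX_XX
step 11: _X______X___
step 12: X_XXXXXX_XXX
step 13: X______X____
step 14: _XXXXXX_XXXX
step 15: ______X____X
step 16: XXXXXX_XXXX_
step 17: _____X____X_
step 18: XXXXX_XXXX_X
step 19: ____X____X__
step 20: XXXX_XXXX_XX
step 21: ___X____X___
step 22: XXX_XXXX_XXX
step 23: __X____X____
step 24: XX_XXXX_XXXX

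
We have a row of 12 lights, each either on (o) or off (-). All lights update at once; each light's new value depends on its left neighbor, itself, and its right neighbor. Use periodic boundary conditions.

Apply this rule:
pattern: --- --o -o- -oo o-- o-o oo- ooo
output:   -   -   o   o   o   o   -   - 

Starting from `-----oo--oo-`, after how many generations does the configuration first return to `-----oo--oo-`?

-----o-o-o-o
o----ooooooo
-o---o------
-oo--oo-----
-o-o-o-o----
-oooooooo---
-o-------o--
-oo------oo-
-o-o-----o-o
ooooo----ooo
-----o---o--
-----oo--oo-

12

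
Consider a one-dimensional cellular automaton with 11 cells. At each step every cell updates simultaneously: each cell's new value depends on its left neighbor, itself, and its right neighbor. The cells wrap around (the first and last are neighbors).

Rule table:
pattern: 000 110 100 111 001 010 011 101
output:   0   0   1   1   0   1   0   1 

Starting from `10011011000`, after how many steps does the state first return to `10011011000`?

22

step 1: 11000100100
step 2: 00100110110
step 3: 00110001001
step 4: 10001001101
step 5: 01001100010
step 6: 01100010011
step 7: 10010011000
step 8: 11011000100
step 9: 00100100110
step 10: 00110110001
step 11: 10001001001
step 12: 01001101100
step 13: 01100010010
step 14: 00010011011
step 15: 10011000100
step 16: 11000100110
step 17: 00100110001
step 18: 10110001001
step 19: 01001001100
step 20: 01101100010
step 21: 00010010011
step 22: 10011011000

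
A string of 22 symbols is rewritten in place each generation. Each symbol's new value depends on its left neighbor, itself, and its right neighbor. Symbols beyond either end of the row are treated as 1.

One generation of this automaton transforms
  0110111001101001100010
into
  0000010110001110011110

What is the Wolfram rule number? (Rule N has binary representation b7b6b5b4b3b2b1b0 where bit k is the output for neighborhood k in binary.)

151

position 5: 111 → 1  (bit 7 = 1)
position 2: 110 → 0  (bit 6 = 0)
position 0: 101 → 0  (bit 5 = 0)
position 7: 100 → 1  (bit 4 = 1)
position 1: 011 → 0  (bit 3 = 0)
position 12: 010 → 1  (bit 2 = 1)
position 8: 001 → 1  (bit 1 = 1)
position 18: 000 → 1  (bit 0 = 1)
bits b7..b0 = 10010111 = 151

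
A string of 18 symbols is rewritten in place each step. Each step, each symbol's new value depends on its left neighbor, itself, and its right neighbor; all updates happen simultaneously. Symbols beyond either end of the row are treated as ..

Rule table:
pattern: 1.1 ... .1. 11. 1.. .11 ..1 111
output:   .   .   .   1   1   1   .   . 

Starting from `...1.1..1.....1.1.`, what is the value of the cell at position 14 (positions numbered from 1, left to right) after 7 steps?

.

......1..1.......1
.......1..1.......
........1..1......
.........1..1.....
..........1..1....
...........1..1...
............1..1..
position 14 holds .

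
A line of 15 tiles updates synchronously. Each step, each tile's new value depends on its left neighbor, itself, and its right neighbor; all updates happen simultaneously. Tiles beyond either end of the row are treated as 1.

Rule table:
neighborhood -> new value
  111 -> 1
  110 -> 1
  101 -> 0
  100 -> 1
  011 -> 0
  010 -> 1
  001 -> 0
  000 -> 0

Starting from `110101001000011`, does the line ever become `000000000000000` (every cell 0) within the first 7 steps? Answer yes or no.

step 1: 110101101100001
step 2: 110100100110000
step 3: 110110110011000
step 4: 110010011001100
step 5: 111011001100110
step 6: 111001100110010
step 7: 111100110011010
step 7 is 111100110011010, still not uniform 0

no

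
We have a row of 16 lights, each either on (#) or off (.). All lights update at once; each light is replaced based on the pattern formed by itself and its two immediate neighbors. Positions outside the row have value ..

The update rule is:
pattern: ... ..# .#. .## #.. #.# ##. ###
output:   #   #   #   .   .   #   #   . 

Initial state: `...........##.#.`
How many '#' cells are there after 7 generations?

13

###########.###.
..........##..#.
##########.#.##.
.........####.#.
#########...###.
........#.##..#.
##########.#.##.
count of #: 13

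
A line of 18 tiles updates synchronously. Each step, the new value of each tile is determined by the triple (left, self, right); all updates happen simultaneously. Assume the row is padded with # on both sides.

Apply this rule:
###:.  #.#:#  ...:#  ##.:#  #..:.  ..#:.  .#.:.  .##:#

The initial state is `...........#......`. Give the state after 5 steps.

####.#...#.......#

.#########...####.
##.......#.#.#..##
.#.#####..#.#...#.
#.##...#...#..#..#
####.#...#.......#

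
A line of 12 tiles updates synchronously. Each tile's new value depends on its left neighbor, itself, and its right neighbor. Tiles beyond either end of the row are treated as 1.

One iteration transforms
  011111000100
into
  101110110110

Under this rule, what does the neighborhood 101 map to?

At position 0 the neighborhood is 101; the next row has 1 there.

1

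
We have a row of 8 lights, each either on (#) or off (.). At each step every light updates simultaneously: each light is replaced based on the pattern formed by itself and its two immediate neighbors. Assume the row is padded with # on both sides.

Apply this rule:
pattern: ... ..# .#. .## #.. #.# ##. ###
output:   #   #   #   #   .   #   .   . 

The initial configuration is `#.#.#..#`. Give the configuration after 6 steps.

step 1: .####.##
step 2: ##...##.
step 3: ...###.#
step 4: .###..##
step 5: ##...##.  (repeats step 2; period 3)
step 6: ...###.#

...###.#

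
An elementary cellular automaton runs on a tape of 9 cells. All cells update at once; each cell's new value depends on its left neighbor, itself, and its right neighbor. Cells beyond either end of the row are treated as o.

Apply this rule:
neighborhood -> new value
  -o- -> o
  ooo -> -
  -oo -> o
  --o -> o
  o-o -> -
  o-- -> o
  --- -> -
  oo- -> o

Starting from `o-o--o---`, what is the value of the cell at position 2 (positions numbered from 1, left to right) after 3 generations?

-

generation 1: o-ooooo-o
generation 2: o-o---o-o
generation 3: o-oo-oo-o
position 2 holds -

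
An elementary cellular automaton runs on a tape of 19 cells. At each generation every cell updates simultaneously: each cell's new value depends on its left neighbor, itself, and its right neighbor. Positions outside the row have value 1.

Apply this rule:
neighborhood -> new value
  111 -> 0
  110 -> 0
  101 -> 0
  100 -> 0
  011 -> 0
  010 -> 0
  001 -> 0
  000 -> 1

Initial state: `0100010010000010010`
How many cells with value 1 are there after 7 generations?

4

0001000000111000000
0100011110000011110
0001000000111000000  (repeats generation 1; period 2)
generation 7: 0001000000111000000
count of 1: 4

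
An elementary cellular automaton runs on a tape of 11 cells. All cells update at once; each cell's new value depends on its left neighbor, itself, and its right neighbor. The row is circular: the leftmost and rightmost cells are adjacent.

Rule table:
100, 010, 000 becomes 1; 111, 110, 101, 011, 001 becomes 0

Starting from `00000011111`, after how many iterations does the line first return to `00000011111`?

11

11111000000
00000111110
11110000001
00001111100
11100000011
00011111000
11000000111
00111110000
10000001111
01111100000
00000011111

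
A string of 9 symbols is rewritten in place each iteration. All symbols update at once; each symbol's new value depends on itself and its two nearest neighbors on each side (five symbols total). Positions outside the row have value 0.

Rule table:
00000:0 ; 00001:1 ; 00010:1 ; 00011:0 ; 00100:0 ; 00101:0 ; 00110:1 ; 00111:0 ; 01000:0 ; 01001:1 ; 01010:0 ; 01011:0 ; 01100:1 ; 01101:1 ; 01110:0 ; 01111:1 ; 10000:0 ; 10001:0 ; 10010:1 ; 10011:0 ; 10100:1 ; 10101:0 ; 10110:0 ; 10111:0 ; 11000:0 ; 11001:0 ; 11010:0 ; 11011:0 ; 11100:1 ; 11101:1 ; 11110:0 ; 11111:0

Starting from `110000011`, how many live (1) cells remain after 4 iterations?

4

110001011
110010001
110100010
110100100
count of 1: 4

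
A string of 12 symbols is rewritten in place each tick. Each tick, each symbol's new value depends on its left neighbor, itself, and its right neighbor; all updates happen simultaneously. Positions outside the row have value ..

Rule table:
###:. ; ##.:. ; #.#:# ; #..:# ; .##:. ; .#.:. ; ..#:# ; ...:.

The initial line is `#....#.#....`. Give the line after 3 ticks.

.#..#.#.#...
#.##.#.#.#..
.#..#.#.#.#.

.#..#.#.#.#.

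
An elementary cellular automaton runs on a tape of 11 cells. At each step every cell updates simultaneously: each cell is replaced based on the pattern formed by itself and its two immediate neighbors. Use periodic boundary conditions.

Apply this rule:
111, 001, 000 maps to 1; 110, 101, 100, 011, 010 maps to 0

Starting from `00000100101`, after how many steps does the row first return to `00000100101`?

3

step 1: 01111001000
step 2: 10110010011
step 3: 00000100101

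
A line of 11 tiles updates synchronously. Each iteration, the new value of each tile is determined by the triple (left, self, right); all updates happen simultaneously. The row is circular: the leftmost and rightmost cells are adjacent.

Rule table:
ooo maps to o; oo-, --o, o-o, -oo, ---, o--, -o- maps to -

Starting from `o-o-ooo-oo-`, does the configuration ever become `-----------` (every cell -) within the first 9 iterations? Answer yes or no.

-----o-----
-----------
all cells are - at iteration 2

yes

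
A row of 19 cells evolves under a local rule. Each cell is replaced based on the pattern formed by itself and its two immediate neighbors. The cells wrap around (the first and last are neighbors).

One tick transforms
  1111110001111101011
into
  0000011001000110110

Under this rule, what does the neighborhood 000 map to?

0

At position 7 the neighborhood is 000; the next row has 0 there.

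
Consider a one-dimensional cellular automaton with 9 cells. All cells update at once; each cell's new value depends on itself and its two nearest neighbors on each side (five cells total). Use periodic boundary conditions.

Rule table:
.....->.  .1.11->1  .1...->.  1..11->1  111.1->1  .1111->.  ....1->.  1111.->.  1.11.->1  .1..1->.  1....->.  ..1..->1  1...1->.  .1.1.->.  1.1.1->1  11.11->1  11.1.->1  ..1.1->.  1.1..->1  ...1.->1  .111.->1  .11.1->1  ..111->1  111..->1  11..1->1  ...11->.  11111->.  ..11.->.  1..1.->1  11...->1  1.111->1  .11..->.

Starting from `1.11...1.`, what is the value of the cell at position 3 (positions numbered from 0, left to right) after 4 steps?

.

111.1.1..
11111.1.1
....11111
1...1...1
position 3 holds .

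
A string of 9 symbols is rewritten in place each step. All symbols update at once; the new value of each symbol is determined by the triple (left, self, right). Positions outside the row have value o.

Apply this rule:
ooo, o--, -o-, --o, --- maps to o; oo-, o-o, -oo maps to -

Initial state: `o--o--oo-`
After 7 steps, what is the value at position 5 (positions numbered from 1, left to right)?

o

step 1: -ooooo---
step 2: --ooo-ooo
step 3: oo-o---oo
step 4: o--oooo-o
step 5: -oo-oo---
step 6: ------ooo
step 7: oooooo-oo
position 5 holds o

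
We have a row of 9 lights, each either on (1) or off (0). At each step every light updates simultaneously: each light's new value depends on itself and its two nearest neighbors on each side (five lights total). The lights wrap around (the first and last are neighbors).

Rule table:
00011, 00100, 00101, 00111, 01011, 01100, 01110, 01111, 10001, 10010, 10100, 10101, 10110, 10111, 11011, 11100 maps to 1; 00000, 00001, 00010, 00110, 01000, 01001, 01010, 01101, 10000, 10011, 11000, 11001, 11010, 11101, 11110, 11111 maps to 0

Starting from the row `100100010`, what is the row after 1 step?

101101010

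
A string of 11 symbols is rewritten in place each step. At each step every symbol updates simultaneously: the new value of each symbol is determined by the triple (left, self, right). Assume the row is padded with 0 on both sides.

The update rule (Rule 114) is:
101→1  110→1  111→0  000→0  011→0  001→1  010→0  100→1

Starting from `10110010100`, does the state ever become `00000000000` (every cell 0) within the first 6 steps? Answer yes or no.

no

01011101010
10100110101
01011011010
10101101101
01010110110
10101011011
step 6 is 10101011011, still not uniform 0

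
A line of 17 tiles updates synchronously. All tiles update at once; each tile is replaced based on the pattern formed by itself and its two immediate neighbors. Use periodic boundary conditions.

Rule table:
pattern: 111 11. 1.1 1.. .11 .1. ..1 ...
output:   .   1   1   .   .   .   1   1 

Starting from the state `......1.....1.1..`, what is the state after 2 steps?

111111..1111.1..1
.....1.1...11..1.

.....1.1...11..1.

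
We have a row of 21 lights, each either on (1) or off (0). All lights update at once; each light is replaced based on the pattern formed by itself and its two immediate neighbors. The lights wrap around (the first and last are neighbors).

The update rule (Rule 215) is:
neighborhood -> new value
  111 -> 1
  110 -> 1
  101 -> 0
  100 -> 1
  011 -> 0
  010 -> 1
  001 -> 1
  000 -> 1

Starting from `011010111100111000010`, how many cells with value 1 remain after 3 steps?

101010011111011111111
101011101111001111111
101001100111110111111
count of 1: 15

15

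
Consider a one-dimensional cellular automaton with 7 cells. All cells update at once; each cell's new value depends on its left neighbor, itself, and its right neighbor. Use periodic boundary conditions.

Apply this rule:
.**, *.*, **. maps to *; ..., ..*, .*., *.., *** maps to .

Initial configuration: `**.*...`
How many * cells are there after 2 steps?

2

step 1: ***....
step 2: *.*....
count of *: 2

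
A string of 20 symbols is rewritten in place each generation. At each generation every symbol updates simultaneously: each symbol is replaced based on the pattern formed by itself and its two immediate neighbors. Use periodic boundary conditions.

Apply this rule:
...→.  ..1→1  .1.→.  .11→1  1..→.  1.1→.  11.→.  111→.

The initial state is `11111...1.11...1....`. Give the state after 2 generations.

1......1..1...1....1
......1..1...1....11

......1..1...1....11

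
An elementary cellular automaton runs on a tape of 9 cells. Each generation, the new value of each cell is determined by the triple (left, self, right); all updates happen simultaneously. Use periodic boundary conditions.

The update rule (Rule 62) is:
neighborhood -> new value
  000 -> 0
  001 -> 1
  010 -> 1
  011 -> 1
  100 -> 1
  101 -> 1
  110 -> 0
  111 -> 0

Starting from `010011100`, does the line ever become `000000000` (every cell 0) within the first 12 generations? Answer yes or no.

no

generation 1: 111110010
generation 2: 100001111
generation 3: 010011000
generation 4: 111110100
generation 5: 100001111  (repeats generation 2; period 3)
generation 12: 010011000
generation 12 is 010011000, still not uniform 0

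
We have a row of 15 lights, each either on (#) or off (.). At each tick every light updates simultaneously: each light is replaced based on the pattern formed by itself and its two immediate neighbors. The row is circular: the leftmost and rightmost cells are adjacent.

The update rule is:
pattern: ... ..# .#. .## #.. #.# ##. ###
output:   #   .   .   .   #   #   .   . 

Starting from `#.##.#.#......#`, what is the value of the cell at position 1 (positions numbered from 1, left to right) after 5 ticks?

.

tick 1: .#..#.#.#####..
tick 2: ..#..#.#.....##
tick 3: #..#..#.####...
tick 4: .#..#..#....##.
tick 5: ..#..#..###...#
position 1 holds .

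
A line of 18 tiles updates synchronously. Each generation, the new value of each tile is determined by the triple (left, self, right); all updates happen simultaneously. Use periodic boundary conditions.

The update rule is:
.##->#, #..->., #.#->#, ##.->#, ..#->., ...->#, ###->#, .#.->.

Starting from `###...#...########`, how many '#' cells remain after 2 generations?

###.#...#.########
####..#..#########
count of #: 14

14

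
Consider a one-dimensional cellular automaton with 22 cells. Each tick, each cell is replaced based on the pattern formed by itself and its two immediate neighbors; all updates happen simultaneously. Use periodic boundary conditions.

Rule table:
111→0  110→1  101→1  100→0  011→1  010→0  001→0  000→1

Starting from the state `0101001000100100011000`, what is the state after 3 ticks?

0010000010000001011011
0000111000111100111111
0110101010100100100001

0110101010100100100001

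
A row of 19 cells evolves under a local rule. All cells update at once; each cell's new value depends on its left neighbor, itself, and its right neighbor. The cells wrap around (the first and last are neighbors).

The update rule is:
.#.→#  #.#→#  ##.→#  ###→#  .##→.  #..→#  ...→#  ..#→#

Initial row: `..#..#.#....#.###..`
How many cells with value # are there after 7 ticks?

##############.####
###############.###
################.##
#################.#
##################.
.##################
#.#################
count of #: 18

18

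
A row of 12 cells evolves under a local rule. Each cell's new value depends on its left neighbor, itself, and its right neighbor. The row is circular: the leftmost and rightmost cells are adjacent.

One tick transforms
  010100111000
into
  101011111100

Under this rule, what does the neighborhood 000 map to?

0

At position 10 the neighborhood is 000; the next row has 0 there.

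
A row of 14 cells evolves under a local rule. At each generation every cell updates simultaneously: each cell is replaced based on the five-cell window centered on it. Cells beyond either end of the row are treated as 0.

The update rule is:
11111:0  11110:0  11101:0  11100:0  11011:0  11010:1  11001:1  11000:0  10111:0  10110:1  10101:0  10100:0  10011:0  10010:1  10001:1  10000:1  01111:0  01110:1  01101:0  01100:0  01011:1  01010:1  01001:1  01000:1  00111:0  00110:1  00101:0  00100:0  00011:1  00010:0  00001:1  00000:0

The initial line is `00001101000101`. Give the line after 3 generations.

10101011001010

generation 1: 00111010110010
generation 2: 11010101101101
generation 3: 10101011001010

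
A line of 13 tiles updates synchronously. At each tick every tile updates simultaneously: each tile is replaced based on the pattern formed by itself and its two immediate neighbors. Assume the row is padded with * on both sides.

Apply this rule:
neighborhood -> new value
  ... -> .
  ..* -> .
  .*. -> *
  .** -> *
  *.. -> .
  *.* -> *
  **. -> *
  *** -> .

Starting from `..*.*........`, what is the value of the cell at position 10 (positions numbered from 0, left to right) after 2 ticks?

.

..***........
..*.*........
position 10 holds .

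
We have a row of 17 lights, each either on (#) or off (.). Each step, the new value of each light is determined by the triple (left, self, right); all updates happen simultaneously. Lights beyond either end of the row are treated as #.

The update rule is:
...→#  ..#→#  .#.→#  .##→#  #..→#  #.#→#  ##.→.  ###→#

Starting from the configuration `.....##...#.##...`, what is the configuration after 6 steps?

step 1: ######.######.###
step 2: #####.######.####
step 3: ####.######.#####
step 4: ###.######.######
step 5: ##.######.#######
step 6: #.######.########

#.######.########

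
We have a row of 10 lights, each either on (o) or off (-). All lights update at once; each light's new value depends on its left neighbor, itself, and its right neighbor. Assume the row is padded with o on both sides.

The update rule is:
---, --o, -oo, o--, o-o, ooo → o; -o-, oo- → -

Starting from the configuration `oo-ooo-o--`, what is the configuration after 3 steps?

step 1: o-ooo-o-oo
step 2: -ooo-o-ooo
step 3: ooo-o-oooo

ooo-o-oooo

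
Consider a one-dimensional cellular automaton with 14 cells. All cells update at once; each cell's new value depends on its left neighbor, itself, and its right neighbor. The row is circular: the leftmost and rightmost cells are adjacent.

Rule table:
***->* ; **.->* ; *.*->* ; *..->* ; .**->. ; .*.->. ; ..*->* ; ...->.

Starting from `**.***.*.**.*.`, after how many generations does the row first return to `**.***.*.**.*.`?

.**.***.*.**.*
*.**.***.*.**.
.*.**.***.*.**
*.*.**.***.*.*
**.*.**.***.*.
.**.*.**.***.*
*.**.*.**.***.
.*.**.*.**.***
*.*.**.*.**.**
**.*.**.*.**.*
***.*.**.*.**.
.***.*.**.*.**
*.***.*.**.*.*
**.***.*.**.*.

14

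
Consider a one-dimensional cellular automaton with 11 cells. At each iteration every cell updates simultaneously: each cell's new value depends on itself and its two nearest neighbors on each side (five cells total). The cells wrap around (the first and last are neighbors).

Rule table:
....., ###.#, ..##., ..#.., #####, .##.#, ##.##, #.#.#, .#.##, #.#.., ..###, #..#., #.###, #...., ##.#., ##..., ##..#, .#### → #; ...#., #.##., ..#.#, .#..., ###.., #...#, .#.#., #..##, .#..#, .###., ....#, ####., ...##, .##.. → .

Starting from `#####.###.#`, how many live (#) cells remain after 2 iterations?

iteration 1: ###.###.###
iteration 2: #.###.#####
count of #: 9

9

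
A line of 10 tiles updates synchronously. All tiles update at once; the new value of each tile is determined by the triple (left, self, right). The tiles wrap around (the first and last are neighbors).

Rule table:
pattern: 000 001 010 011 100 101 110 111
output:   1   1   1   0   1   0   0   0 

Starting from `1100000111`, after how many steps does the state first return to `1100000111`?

0011111000
1100000111

2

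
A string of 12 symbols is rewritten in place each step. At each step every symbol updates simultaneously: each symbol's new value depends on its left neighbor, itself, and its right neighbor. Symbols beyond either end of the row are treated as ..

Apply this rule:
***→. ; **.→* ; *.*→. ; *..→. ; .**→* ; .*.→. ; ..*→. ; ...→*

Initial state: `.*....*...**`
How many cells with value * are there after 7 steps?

7

step 1: ...**...*.**
step 2: **.**.*...**
step 3: **.**...*.**
step 4: **.**.*...**  (repeats step 2; period 2)
step 7: **.**...*.**
count of *: 7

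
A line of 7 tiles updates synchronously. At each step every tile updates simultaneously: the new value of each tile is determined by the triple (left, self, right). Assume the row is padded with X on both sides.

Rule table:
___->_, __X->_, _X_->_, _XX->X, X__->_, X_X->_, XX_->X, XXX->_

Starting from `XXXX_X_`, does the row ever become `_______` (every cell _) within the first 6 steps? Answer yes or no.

yes

step 1: ___X___
step 2: _______
all cells are _ at step 2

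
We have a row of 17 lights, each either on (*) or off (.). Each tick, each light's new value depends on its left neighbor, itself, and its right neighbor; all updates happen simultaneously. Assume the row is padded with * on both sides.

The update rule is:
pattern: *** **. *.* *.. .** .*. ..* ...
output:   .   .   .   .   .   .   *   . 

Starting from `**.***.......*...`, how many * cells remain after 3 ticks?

tick 1: ............*...*
tick 2: ...........*...*.
tick 3: ..........*...*..
count of *: 2

2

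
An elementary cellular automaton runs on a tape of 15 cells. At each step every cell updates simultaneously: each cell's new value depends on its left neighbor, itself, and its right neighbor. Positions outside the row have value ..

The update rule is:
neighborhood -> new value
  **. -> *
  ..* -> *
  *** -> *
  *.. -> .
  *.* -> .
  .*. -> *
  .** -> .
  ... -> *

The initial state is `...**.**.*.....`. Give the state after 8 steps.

*.*.*.**.*.*..*

***.*..*.*.****
.**.*.**.*..***
*.*.*..*.*.*.**
*.*.*.**.*.*..*
*.*.*..*.*.*.**  (repeats step 3; period 2)
step 8: *.*.*.**.*.*..*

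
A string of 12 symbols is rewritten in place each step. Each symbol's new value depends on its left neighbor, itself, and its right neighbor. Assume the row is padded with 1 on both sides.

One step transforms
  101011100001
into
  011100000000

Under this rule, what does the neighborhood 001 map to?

0

At position 10 the neighborhood is 001; the next row has 0 there.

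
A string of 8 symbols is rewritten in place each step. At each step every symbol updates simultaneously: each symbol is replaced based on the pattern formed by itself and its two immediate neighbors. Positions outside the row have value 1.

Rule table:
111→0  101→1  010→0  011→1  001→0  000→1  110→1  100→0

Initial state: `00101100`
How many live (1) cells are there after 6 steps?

step 1: 00011100
step 2: 01010100
step 3: 10101000
step 4: 11010010
step 5: 01100001
step 6: 11101101
count of 1: 6

6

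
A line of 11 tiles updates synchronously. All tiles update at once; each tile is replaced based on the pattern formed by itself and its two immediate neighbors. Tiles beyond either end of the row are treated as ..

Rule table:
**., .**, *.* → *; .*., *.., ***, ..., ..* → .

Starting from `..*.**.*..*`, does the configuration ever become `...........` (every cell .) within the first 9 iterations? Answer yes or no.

yes

...****....
...*..*....
...........
all cells are . at iteration 3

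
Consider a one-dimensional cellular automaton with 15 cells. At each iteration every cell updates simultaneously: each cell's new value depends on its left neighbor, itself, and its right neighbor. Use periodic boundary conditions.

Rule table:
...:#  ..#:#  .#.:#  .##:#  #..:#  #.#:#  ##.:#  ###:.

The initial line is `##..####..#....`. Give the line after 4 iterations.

....####.......

iteration 1: #####..########
iteration 2: ....####.......
iteration 3: #####..########  (repeats iteration 1; period 2)
iteration 4: ....####.......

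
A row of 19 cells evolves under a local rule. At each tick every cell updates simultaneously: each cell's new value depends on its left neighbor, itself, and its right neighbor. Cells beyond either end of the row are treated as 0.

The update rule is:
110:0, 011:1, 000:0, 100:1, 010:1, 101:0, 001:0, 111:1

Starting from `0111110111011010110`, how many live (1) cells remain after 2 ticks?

0111100110010010101
0111010101011010101
count of 1: 11

11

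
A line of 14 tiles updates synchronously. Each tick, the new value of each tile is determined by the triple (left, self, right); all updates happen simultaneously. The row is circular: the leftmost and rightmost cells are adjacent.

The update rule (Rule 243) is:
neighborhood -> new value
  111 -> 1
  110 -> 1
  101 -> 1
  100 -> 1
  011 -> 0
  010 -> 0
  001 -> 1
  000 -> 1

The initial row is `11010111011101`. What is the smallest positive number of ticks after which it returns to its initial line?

14

tick 1: 11101011101110
tick 2: 01110101110111
tick 3: 10111010111011
tick 4: 11011101011101
tick 5: 11101110101110
tick 6: 01110111010111
tick 7: 10111011101011
tick 8: 11011101110101
tick 9: 11101110111010
tick 10: 01110111011101
tick 11: 10111011101110
tick 12: 01011101110111
tick 13: 10101110111011
tick 14: 11010111011101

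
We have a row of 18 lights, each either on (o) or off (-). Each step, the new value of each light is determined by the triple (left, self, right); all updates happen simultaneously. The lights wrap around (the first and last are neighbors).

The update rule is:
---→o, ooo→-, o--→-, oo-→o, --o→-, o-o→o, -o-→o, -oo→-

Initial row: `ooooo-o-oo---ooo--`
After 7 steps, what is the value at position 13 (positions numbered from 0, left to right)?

-

----oooo-o-o---o--
ooo----ooooo-o-o-o
--o-oo-----oooooo-
o-oo-o-ooo------o-
oo-oooo--o-oooo-oo
-oo---o--oo---oo--
--o-o-o---o-o--o-o
position 13 holds -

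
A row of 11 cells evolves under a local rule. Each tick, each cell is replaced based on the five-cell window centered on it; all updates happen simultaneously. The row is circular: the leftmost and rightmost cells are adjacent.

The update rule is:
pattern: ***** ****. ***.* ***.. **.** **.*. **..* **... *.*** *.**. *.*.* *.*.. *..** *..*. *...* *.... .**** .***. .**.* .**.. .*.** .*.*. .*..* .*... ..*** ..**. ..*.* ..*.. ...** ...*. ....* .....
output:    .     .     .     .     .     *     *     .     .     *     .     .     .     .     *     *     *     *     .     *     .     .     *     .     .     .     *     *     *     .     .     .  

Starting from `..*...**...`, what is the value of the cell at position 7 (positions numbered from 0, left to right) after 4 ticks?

tick 1: ..*.**.*.*.
tick 2: *.*.*.*....
tick 3: *.......*..
tick 4: *.*.....**.
position 7 holds .

.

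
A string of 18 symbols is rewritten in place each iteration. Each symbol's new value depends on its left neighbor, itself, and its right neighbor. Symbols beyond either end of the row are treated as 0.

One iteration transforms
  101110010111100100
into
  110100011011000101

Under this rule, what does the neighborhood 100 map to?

At position 5 the neighborhood is 100; the next row has 0 there.

0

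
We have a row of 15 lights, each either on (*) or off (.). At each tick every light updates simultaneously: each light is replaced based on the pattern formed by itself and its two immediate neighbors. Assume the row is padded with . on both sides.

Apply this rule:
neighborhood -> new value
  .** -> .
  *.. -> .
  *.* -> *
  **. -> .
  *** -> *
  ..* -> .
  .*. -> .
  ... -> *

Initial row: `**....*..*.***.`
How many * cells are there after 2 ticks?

7

...**.....*.*..
**....***..*..*
count of *: 7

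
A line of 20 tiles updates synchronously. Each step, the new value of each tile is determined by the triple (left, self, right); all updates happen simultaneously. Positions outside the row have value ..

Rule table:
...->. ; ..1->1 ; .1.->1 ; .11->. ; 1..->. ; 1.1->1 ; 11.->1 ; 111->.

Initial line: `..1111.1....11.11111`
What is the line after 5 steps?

.1...111...1.11....1
11..1..1..111.1...11
.1.11.11.1..111..1.1
111.11.111.1..1.1111
..11.11..111.111...1

..11.11..111.111...1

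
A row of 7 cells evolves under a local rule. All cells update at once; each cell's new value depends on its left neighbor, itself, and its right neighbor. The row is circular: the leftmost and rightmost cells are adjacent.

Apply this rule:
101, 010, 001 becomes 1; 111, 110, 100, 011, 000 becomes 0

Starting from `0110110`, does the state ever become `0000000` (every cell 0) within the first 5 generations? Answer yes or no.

generation 1: 1001000
generation 2: 1011001
generation 3: 0100010
generation 4: 1100110
generation 5: 0001001
generation 5 is 0001001, still not uniform 0

no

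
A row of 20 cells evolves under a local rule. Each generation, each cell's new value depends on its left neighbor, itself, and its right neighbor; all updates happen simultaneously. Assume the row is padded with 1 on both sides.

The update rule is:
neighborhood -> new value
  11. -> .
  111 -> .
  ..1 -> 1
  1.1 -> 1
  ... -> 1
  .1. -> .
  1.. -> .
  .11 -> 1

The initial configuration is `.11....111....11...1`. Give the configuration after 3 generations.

generation 1: 11..1111...1111..111
generation 2: ...11....111....11..
generation 3: .111..1111...1111..1

.111..1111...1111..1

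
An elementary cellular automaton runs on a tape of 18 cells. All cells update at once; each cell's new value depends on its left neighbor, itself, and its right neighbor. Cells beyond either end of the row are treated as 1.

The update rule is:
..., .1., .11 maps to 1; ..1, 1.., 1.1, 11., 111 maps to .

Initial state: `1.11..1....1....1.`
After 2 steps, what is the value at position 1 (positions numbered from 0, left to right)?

step 1: ..1...1.11.1.11.1.
step 2: ..1.1.1.1..1.1..1.
position 1 holds .

.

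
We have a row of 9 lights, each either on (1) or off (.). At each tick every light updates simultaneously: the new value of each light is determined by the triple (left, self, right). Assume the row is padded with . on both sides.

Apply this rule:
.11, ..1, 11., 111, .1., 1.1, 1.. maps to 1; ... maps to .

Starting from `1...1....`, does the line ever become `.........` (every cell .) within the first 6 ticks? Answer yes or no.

tick 1: 11.111...
tick 2: 1111111..
tick 3: 11111111.
tick 4: 111111111
tick 5: 111111111  (fixed point — unchanged through tick 6)
tick 6 is 111111111, still not uniform .

no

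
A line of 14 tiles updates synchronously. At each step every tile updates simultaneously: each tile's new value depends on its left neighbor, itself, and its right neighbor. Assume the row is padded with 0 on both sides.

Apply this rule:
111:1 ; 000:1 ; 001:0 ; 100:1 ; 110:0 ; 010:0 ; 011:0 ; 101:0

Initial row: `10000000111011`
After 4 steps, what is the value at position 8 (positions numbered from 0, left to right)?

0

01111110010000
00111101001111
10011000100110
01000110010001
position 8 holds 0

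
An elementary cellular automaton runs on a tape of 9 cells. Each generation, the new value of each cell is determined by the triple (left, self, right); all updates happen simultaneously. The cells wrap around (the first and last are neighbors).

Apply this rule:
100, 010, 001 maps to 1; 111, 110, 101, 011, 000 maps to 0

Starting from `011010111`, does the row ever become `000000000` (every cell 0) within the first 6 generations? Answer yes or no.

no

generation 1: 000010000
generation 2: 000111000
generation 3: 001000100
generation 4: 011101110
generation 5: 100000001
generation 6: 010000010
generation 6 is 010000010, still not uniform 0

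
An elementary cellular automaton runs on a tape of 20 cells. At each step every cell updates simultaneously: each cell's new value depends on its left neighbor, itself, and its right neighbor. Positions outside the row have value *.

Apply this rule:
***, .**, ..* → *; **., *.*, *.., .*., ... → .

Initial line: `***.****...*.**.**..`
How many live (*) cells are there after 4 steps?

10

**..***...*..*..*..*
*..***...*..*..*..**
..***...*..*..*..***
.***...*..*..*..****
count of *: 10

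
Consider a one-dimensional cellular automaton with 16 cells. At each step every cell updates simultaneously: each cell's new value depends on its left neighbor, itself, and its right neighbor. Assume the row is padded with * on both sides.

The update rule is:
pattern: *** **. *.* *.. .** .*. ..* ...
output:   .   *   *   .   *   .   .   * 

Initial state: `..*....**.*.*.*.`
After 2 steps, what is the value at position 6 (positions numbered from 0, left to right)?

*

step 1: ....**.***.*.*.*
step 2: .**.****.**.*.**
position 6 holds *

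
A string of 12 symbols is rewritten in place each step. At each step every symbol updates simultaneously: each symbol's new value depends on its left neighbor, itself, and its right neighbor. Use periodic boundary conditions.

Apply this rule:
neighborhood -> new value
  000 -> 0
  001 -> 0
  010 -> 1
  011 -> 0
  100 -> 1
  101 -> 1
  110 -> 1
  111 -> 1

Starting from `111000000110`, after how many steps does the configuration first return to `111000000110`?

12

011100000011
101110000001
110111000000
011011100000
001101110000
000110111000
000011011100
000001101110
000000110111
100000011011
110000001101
111000000110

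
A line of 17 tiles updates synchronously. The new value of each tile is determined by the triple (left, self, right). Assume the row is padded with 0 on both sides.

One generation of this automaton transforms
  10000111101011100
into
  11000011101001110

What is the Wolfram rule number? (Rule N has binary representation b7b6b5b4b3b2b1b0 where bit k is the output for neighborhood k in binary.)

212

position 6: 111 → 1  (bit 7 = 1)
position 8: 110 → 1  (bit 6 = 1)
position 9: 101 → 0  (bit 5 = 0)
position 1: 100 → 1  (bit 4 = 1)
position 5: 011 → 0  (bit 3 = 0)
position 0: 010 → 1  (bit 2 = 1)
position 4: 001 → 0  (bit 1 = 0)
position 2: 000 → 0  (bit 0 = 0)
bits b7..b0 = 11010100 = 212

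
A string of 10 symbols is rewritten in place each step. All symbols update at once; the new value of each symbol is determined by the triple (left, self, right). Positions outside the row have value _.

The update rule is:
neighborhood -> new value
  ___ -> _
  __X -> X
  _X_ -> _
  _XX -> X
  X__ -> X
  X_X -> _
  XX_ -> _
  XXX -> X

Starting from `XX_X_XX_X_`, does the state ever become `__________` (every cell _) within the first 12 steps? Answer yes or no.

X____X___X
_X__X_X_X_
X_XX_____X
__X_X___X_
_X___X_X_X
X_X_X_____
_____X____
____X_X___
___X___X__
__X_X_X_X_
_X_______X
X_X_____X_
step 12 is X_X_____X_, still not uniform _

no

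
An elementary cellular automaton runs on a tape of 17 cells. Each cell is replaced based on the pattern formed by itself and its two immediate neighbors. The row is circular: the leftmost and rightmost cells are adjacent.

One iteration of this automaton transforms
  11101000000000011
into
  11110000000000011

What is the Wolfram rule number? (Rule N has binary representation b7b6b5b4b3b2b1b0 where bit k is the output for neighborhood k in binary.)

232

position 0: 111 → 1  (bit 7 = 1)
position 2: 110 → 1  (bit 6 = 1)
position 3: 101 → 1  (bit 5 = 1)
position 5: 100 → 0  (bit 4 = 0)
position 15: 011 → 1  (bit 3 = 1)
position 4: 010 → 0  (bit 2 = 0)
position 14: 001 → 0  (bit 1 = 0)
position 6: 000 → 0  (bit 0 = 0)
bits b7..b0 = 11101000 = 232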